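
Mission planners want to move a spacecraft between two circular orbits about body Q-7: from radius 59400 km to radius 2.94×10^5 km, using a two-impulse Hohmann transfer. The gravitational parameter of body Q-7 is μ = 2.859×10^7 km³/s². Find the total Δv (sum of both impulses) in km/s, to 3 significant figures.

Δv = 10.5 km/s

Semi-major axis of the transfer orbit: a_t = (59400 + 2.940×10^5)/2 = 1.767×10^5 km.
At r₁ the circular-orbit speed is v₁ = √(μ/r₁) = 21.94 km/s.
On the transfer ellipse at r₁, v² = μ(2/r − 1/a) gives v_p = √[μ(2/r₁ − 1/a_t)] = 28.30 km/s.
First burn Δv₁ = |v_p − v₁| = 6.360 km/s.
Circular speed at r₂: v₂ = √(μ/r₂) = 9.8613 km/s.
Transfer-orbit speed at r₂: v_a = √[μ(2/r₂ − 1/a_t)] = 5.7175 km/s.
Second burn Δv₂ = |v₂ − v_a| = 4.144 km/s.
Δv = Δv₁ + Δv₂ = 6.360 + 4.144 = 10.50 km/s.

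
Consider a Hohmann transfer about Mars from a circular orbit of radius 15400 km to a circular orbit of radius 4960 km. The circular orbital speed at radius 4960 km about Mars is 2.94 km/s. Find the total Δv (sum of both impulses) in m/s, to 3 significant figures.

From the circular-orbit relation v² = μ/r at r = 4960 km: μ = v²r = (2.94)² × 4960 = 42872.3 km³/s².
Transfer-ellipse semi-major axis a_t = (r₁ + r₂)/2 = (15400 + 4960)/2 = 10180 km.
At r₁ the circular-orbit speed is v₁ = √(μ/r₁) = 1.6685 km/s.
Transfer-orbit speed at r₁ (v² = μ(2/r − 1/a)): v_a = √[μ(2/r₁ − 1/a_t)] = 1.1646 km/s.
First burn Δv₁ = |v_a − v₁| = 0.5039 km/s.
At r₂, v₂ = √(μ/r₂) = 2.940 km/s.
Transfer-orbit speed at r₂: v_p = √[μ(2/r₂ − 1/a_t)] = 3.616 km/s.
Second burn Δv₂ = |v₂ − v_p| = 0.6760 km/s.
Total Δv = Δv₁ + Δv₂ = 1.180 km/s.

Δv = 1180 m/s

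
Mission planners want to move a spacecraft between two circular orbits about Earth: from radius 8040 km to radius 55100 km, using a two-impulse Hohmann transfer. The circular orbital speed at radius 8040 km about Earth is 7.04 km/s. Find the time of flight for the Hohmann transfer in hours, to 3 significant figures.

From the circular-orbit relation v² = μ/r at r = 8040 km: μ = v²r = (7.04)² × 8040 = 3.98475×10^5 km³/s².
Semi-major axis of the transfer orbit: a_t = (8040 + 55100)/2 = 31570 km.
Half the transfer-orbit period gives t = π√(a_t³/μ) = 27917 s.
Converting: 27917 s ÷ 3600 s/hour = 7.75 hours.

t = 7.75 hours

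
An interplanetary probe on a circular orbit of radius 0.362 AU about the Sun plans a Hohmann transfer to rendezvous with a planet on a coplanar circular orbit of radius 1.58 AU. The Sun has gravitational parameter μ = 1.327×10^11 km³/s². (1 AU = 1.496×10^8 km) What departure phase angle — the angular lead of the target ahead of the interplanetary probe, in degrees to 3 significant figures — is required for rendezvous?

φ = 93.3°

In km: r₁ = 0.362 × 1.496×10^8 = 5.41552×10^7 km; r₂ = 1.58 × 1.496×10^8 = 2.36368×10^8 km.
Transfer-ellipse semi-major axis a_t = (r₁ + r₂)/2 = (5.41552×10^7 + 2.36368×10^8)/2 = 1.452616×10^8 km.
The half-period of the transfer ellipse is t = π√(a_t³/μ) = 1.5099×10^7 s.
Target angular speed ω₂ = √(μ/r₂³) = 1.0024×10^-7 rad/s.
Angle swept by the target during transfer: ω₂·t = 1.5135 rad = 86.72°.
The interplanetary probe traverses 180° on the transfer ellipse, so the target must lead by 180° − 86.72° = 93.3°.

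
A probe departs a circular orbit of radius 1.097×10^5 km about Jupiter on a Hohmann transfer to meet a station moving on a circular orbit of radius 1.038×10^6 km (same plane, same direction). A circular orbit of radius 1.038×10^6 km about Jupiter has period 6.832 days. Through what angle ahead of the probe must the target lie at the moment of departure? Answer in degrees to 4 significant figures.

φ = 106.0°

From Kepler's third law T² = 4π²r³/μ at r = 1.038×10^6 km, T = 6.832 days = 6.832 × 86400 s = 5.902848×10^5 s: μ = 4π²r³/T² = 1.26715×10^8 km³/s².
Transfer-ellipse semi-major axis a_t = (r₁ + r₂)/2 = (1.097×10^5 + 1.038×10^6)/2 = 5.7385×10^5 km.
Transfer time t = π√(a_t³/μ) = 1.21320×10^5 s.
The target's mean motion on its circular orbit is ω₂ = √(μ/r₂³) = 1.06443×10^-5 rad/s.
Angle swept by the target during transfer: ω₂·t = 1.2914 rad = 73.99°.
Arrival is 180° from departure on the ellipse, so φ = 180° − 73.99° = 106.0°.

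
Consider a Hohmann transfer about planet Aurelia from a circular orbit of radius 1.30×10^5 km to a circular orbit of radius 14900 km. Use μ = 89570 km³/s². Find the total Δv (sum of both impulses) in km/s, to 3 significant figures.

Δv = 1.29 km/s

The Hohmann ellipse has a_t = (r₁ + r₂)/2 = 72450 km.
Circular speed at r₁: v₁ = √(μ/r₁) = √(89570/1.300×10^5) = 0.83006 km/s.
Transfer-orbit speed at r₁ (vis-viva): v_a = √[μ(2/r₁ − 1/a_t)] = 0.37643 km/s.
First burn Δv₁ = |v_a − v₁| = 0.4536 km/s.
At r₂, v₂ = √(μ/r₂) = 2.4518 km/s.
Transfer-orbit speed at r₂: v_p = √[μ(2/r₂ − 1/a_t)] = 3.2843 km/s.
Second burn Δv₂ = |v₂ − v_p| = 0.8325 km/s.
Total Δv = Δv₁ + Δv₂ = 1.286 km/s.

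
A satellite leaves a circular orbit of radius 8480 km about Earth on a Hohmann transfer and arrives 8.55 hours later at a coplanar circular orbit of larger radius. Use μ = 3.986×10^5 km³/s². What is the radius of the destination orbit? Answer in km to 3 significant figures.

Transfer time t = 8.55 hours = 30780 s, and t = π√(a_t³/μ).
So a_t = (μ t²/π²)^(1/3) = (3.986×10^5 × (30780)² / π²)^(1/3) = 33697 km.
Since a_t = (r₁ + r₂)/2, r₂ = 2a_t − r₁ = 2×33697 − 8480 = 58914 km.

r₂ = 58900 km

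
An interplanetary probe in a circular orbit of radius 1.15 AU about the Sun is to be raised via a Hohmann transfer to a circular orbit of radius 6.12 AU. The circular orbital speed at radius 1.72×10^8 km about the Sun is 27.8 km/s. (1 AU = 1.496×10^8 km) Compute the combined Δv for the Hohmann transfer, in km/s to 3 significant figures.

Δv = 13.5 km/s

From the circular-orbit relation v² = μ/r at r = 1.72×10^8 km: μ = v²r = (27.8)² × 1.72×10^8 = 1.32928×10^11 km³/s².
In km: r₁ = 1.15 × 1.496×10^8 = 1.7204×10^8 km; r₂ = 6.12 × 1.496×10^8 = 9.15552×10^8 km.
Semi-major axis of the transfer orbit: a_t = (1.7204×10^8 + 9.15552×10^8)/2 = 5.43796×10^8 km.
Circular speed at r₁: v₁ = √(μ/r₁) = √(1.32928×10^11/1.7204×10^8) = 27.797 km/s.
On the transfer ellipse at r₁, vis-viva gives v_p = √[μ(2/r₁ − 1/a_t)] = 36.068 km/s.
First burn Δv₁ = |v_p − v₁| = 8.271 km/s.
At r₂, v₂ = √(μ/r₂) = 12.049 km/s.
Transfer-orbit speed at r₂: v_a = √[μ(2/r₂ − 1/a_t)] = 6.7774 km/s.
Second burn Δv₂ = |v₂ − v_a| = 5.272 km/s.
Δv = Δv₁ + Δv₂ = 8.271 + 5.272 = 13.54 km/s.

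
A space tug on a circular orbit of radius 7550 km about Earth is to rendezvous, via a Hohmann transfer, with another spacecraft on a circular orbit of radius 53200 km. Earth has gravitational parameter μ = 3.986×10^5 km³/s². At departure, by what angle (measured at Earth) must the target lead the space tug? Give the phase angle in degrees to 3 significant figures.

Semi-major axis of the transfer orbit: a_t = (7550 + 53200)/2 = 30375 km.
The half-period of the transfer ellipse is t = π√(a_t³/μ) = 26342.4 s.
The target's mean motion on its circular orbit is ω₂ = √(μ/r₂³) = 5.14519×10^-5 rad/s.
Angle swept by the target during transfer: ω₂·t = 1.3554 rad = 77.66°.
Arrival is 180° from departure on the ellipse, so φ = 180° − 77.66° = 102°.

φ = 102°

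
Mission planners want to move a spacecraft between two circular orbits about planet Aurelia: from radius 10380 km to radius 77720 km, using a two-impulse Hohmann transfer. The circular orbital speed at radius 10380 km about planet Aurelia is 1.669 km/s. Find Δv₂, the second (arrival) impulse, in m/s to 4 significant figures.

Δv₂ = 313.9 m/s

From the circular-orbit relation v² = μ/r at r = 10380 km: μ = v²r = (1.669)² × 10380 = 28914.1 km³/s².
The Hohmann ellipse has a_t = (r₁ + r₂)/2 = 44050 km.
On the circular orbit at r = 77720 km, v_c = √(μ/r) = 0.60994 km/s.
Transfer-orbit speed at the same r (vis-viva, a = a_t): v_t = √[μ(2/r − 1/a_t)] = 0.29608 km/s.
Δv₂ = |v_t − v_c| = |0.29608 − 0.60994| = 0.3139 km/s.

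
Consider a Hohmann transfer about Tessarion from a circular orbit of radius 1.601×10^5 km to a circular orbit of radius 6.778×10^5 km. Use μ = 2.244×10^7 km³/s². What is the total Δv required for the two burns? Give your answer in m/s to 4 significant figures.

The Hohmann ellipse has a_t = (r₁ + r₂)/2 = 4.1895×10^5 km.
At r₁ the circular-orbit speed is v₁ = √(μ/r₁) = 11.84 km/s.
Transfer-orbit speed at r₁ (vis-viva equation): v_p = √[μ(2/r₁ − 1/a_t)] = 15.06 km/s.
First burn Δv₁ = |v_p − v₁| = 3.220 km/s.
Circular speed at r₂: v₂ = √(μ/r₂) = 5.754 km/s.
Transfer-orbit speed at r₂: v_a = √[μ(2/r₂ − 1/a_t)] = 3.557 km/s.
Second burn Δv₂ = |v₂ − v_a| = 2.197 km/s.
Total Δv = Δv₁ + Δv₂ = 5.417 km/s.

Δv = 5417 m/s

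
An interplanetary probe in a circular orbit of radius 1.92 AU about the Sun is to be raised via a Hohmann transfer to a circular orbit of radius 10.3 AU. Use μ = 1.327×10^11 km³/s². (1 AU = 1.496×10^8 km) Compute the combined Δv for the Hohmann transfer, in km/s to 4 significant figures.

In km: r₁ = 1.92 × 1.496×10^8 = 2.87232×10^8 km; r₂ = 10.3 × 1.496×10^8 = 1.54088×10^9 km.
Transfer-ellipse semi-major axis a_t = (r₁ + r₂)/2 = (2.87232×10^8 + 1.54088×10^9)/2 = 9.14056×10^8 km.
At r₁ the circular-orbit speed is v₁ = √(μ/r₁) = 21.494 km/s.
Transfer-orbit speed at r₁ (v² = μ(2/r − 1/a)): v_p = √[μ(2/r₁ − 1/a_t)] = 27.907 km/s.
First burn Δv₁ = |v_p − v₁| = 6.413 km/s.
At r₂, v₂ = √(μ/r₂) = 9.280 km/s.
Transfer-orbit speed at r₂: v_a = √[μ(2/r₂ − 1/a_t)] = 5.202 km/s.
Second burn Δv₂ = |v₂ − v_a| = 4.078 km/s.
Δv = Δv₁ + Δv₂ = 6.413 + 4.078 = 10.49 km/s.

Δv = 10.49 km/s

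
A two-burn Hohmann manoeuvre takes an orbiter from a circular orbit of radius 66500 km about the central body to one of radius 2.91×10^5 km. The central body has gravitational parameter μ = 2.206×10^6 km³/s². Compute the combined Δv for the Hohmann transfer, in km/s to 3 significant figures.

The Hohmann ellipse has a_t = (r₁ + r₂)/2 = 1.7875×10^5 km.
Circular speed at r₁: v₁ = √(μ/r₁) = √(2.206×10^6/66500) = 5.760 km/s.
Transfer-orbit speed at r₁ (vis-viva): v_p = √[μ(2/r₁ − 1/a_t)] = 7.349 km/s.
First burn Δv₁ = |v_p − v₁| = 1.589 km/s.
At r₂, v₂ = √(μ/r₂) = 2.753 km/s.
Transfer-orbit speed at r₂: v_a = √[μ(2/r₂ − 1/a_t)] = 1.679 km/s.
Second burn Δv₂ = |v₂ − v_a| = 1.074 km/s.
Total Δv = Δv₁ + Δv₂ = 2.663 km/s.

Δv = 2.66 km/s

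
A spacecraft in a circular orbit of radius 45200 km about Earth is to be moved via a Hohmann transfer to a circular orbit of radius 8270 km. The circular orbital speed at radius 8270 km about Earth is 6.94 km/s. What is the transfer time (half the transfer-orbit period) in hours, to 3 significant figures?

t = 6.04 hours

From the circular-orbit relation v² = μ/r at r = 8270 km: μ = v²r = (6.94)² × 8270 = 3.98313×10^5 km³/s².
Semi-major axis of the transfer orbit: a_t = (45200 + 8270)/2 = 26735 km.
Half the transfer-orbit period gives t = π√(a_t³/μ) = 21760 s.
Converting: 21760 s ÷ 3600 s/hour = 6.04 hours.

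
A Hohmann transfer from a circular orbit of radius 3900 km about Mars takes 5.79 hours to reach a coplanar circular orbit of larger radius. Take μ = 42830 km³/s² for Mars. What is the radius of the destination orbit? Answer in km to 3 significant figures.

Transfer time t = 5.79 hours = 20844 s, and t = π√(a_t³/μ).
So a_t = (μ t²/π²)^(1/3) = (42830 × (20844)² / π²)^(1/3) = 12354 km.
Since a_t = (r₁ + r₂)/2, r₂ = 2a_t − r₁ = 2×12354 − 3900 = 20808 km.

r₂ = 20800 km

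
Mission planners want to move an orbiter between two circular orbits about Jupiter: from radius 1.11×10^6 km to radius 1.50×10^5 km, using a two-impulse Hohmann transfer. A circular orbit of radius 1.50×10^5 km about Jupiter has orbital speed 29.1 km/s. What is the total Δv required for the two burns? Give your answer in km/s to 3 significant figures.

Δv = 15.0 km/s

From the circular-orbit relation v² = μ/r at r = 1.50×10^5 km: μ = v²r = (29.1)² × 1.50×10^5 = 1.27022×10^8 km³/s².
Transfer-ellipse semi-major axis a_t = (r₁ + r₂)/2 = (1.110×10^6 + 1.500×10^5)/2 = 6.300×10^5 km.
At r₁ the circular-orbit speed is v₁ = √(μ/r₁) = 10.6974 km/s.
On the transfer ellipse at r₁, v² = μ(2/r − 1/a) gives v_a = √[μ(2/r₁ − 1/a_t)] = 5.21978 km/s.
First burn Δv₁ = |v_a − v₁| = 5.478 km/s.
Circular speed at r₂: v₂ = √(μ/r₂) = 29.100 km/s.
Transfer-orbit speed at r₂: v_p = √[μ(2/r₂ − 1/a_t)] = 38.626 km/s.
Second burn Δv₂ = |v₂ − v_p| = 9.526 km/s.
Δv = Δv₁ + Δv₂ = 5.478 + 9.526 = 15.00 km/s.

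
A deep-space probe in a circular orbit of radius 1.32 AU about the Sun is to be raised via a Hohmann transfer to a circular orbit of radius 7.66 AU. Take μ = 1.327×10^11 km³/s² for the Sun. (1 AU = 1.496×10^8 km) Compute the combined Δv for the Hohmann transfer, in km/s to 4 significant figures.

In km: r₁ = 1.32 × 1.496×10^8 = 1.97472×10^8 km; r₂ = 7.66 × 1.496×10^8 = 1.145936×10^9 km.
Transfer-ellipse semi-major axis a_t = (r₁ + r₂)/2 = (1.97472×10^8 + 1.145936×10^9)/2 = 6.71704×10^8 km.
At r₁ the circular-orbit speed is v₁ = √(μ/r₁) = 25.923 km/s.
On the transfer ellipse at r₁, v² = μ(2/r − 1/a) gives v_p = √[μ(2/r₁ − 1/a_t)] = 33.859 km/s.
First burn Δv₁ = |v_p − v₁| = 7.936 km/s.
At r₂, v₂ = √(μ/r₂) = 10.761 km/s.
Transfer-orbit speed at r₂: v_a = √[μ(2/r₂ − 1/a_t)] = 5.8347 km/s.
Second burn Δv₂ = |v₂ − v_a| = 4.926 km/s.
Δv = Δv₁ + Δv₂ = 7.936 + 4.926 = 12.86 km/s.

Δv = 12.86 km/s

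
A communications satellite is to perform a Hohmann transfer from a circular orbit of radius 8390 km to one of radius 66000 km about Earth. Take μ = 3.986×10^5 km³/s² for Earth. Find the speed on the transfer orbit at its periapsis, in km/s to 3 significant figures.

The Hohmann ellipse has a_t = (r₁ + r₂)/2 = 37195 km.
The periapsis of the transfer ellipse is at r = 8390 km.
From the vis-viva equation, v = √[μ(2/r − 1/a_t)] = 9.182 km/s.

v = 9.18 km/s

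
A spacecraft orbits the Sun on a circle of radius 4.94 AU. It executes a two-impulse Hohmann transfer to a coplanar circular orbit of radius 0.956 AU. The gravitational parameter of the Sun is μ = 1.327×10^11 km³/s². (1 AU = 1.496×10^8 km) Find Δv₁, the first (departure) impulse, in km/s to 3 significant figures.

Δv₁ = 5.77 km/s

In km: r₁ = 4.94 × 1.496×10^8 = 7.39024×10^8 km; r₂ = 0.956 × 1.496×10^8 = 1.430176×10^8 km.
Semi-major axis of the transfer orbit: a_t = (7.39024×10^8 + 1.430176×10^8)/2 = 4.410208×10^8 km.
On the circular orbit at r = 7.39024×10^8 km, v_c = √(μ/r) = 13.40 km/s.
Transfer-orbit speed at the same r (vis-viva, a = a_t): v_t = √[μ(2/r − 1/a_t)] = 7.631 km/s.
Δv₁ = |v_t − v_c| = |7.631 − 13.40| = 5.769 km/s.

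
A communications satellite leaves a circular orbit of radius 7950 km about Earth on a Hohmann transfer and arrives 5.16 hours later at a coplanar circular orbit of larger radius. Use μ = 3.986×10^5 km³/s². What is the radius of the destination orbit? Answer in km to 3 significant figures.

Transfer time t = 5.16 hours = 18576 s, and t = π√(a_t³/μ).
So a_t = (μ t²/π²)^(1/3) = (3.986×10^5 × (18576)² / π²)^(1/3) = 24065 km.
Since a_t = (r₁ + r₂)/2, r₂ = 2a_t − r₁ = 2×24065 − 7950 = 40180 km.

r₂ = 40200 km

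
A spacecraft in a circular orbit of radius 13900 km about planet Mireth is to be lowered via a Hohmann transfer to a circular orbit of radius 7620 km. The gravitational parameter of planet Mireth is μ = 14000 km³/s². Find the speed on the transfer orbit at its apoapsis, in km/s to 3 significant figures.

v = 0.845 km/s

The Hohmann ellipse has a_t = (r₁ + r₂)/2 = 10760 km.
At apoapsis, r = 13900 km.
Applying v² = μ(2/r − 1/a_t): v = 0.8446 km/s.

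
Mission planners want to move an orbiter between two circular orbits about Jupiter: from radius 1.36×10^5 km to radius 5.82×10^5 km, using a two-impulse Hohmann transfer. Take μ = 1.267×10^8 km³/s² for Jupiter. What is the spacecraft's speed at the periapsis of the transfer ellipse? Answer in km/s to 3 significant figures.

Transfer-ellipse semi-major axis a_t = (r₁ + r₂)/2 = (1.360×10^5 + 5.820×10^5)/2 = 3.590×10^5 km.
At periapsis, r = 1.360×10^5 km.
Vis-viva: v = √[μ(2/r − 1/a_t)] = √[1.267×10^8 × (2/1.360×10^5 − 1/3.590×10^5)] = 38.86 km/s.

v = 38.9 km/s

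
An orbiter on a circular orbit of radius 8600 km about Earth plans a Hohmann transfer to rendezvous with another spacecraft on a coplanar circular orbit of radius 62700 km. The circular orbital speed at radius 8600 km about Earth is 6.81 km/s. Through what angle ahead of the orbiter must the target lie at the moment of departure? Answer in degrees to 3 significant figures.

φ = 103°

From the circular-orbit relation v² = μ/r at r = 8600 km: μ = v²r = (6.81)² × 8600 = 3.98834×10^5 km³/s².
Transfer-ellipse semi-major axis a_t = (r₁ + r₂)/2 = (8600 + 62700)/2 = 35650 km.
Transfer time t = π√(a_t³/μ) = 33484 s.
Target angular speed ω₂ = √(μ/r₂³) = 4.0225×10^-5 rad/s.
Angle swept by the target during transfer: ω₂·t = 1.3469 rad = 77.17°.
The orbiter traverses 180° on the transfer ellipse, so the target must lead by 180° − 77.17° = 103°.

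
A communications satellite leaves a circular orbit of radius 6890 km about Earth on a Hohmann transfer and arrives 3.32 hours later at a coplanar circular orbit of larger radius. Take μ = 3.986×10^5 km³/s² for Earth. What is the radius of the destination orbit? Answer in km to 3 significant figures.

Transfer time t = 3.32 hours = 11952 s, and t = π√(a_t³/μ).
So a_t = (μ t²/π²)^(1/3) = (3.986×10^5 × (11952)² / π²)^(1/3) = 17935 km.
Since a_t = (r₁ + r₂)/2, r₂ = 2a_t − r₁ = 2×17935 − 6890 = 28980 km.

r₂ = 29000 km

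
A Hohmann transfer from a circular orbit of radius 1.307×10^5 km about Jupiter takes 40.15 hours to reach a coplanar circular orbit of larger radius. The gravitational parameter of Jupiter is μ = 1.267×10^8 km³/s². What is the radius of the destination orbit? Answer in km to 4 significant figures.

r₂ = 1.159×10^6 km

Transfer time t = 40.15 hours = 1.4454×10^5 s, and t = π√(a_t³/μ).
So a_t = (μ t²/π²)^(1/3) = (1.267×10^8 × (1.4454×10^5)² / π²)^(1/3) = 6.4489×10^5 km.
Since a_t = (r₁ + r₂)/2, r₂ = 2a_t − r₁ = 2×6.4489×10^5 − 1.307×10^5 = 1.15908×10^6 km.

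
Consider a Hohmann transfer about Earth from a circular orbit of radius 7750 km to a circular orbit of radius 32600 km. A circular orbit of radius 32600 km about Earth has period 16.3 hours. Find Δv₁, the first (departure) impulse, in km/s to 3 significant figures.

From Kepler's third law T² = 4π²r³/μ at r = 32600 km, T = 16.3 hours = 16.3 × 3600 s = 58680 s: μ = 4π²r³/T² = 3.97221×10^5 km³/s².
Transfer-ellipse semi-major axis a_t = (r₁ + r₂)/2 = (7750 + 32600)/2 = 20175 km.
Circular speed at r = 7750 km: v_c = √(μ/r) = 7.1592 km/s.
Vis-viva on the transfer ellipse at r = 7750 km gives v_t = √[μ(2/r − 1/a_t)] = 9.1005 km/s.
Δv₁ = |v_t − v_c| = |9.1005 − 7.1592| = 1.941 km/s.

Δv₁ = 1.94 km/s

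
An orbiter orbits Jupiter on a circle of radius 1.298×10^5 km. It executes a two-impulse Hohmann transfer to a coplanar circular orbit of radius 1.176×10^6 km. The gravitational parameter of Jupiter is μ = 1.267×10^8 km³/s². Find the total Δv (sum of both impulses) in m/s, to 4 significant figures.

Semi-major axis of the transfer orbit: a_t = (1.298×10^5 + 1.176×10^6)/2 = 6.529×10^5 km.
At r₁ the circular-orbit speed is v₁ = √(μ/r₁) = 31.24 km/s.
On the transfer ellipse at r₁, v² = μ(2/r − 1/a) gives v_p = √[μ(2/r₁ − 1/a_t)] = 41.93 km/s.
First burn Δv₁ = |v_p − v₁| = 10.69 km/s.
Circular speed at r₂: v₂ = √(μ/r₂) = 10.38 km/s.
Transfer-orbit speed at r₂: v_a = √[μ(2/r₂ − 1/a_t)] = 4.628 km/s.
Second burn Δv₂ = |v₂ − v_a| = 5.752 km/s.
Δv = Δv₁ + Δv₂ = 10.69 + 5.752 = 16.44 km/s.

Δv = 16440 m/s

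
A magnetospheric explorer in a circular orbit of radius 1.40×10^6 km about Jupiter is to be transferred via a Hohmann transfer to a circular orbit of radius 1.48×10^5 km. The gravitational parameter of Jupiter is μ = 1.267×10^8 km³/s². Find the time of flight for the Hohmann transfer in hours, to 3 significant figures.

t = 52.8 hours

Semi-major axis of the transfer orbit: a_t = (1.400×10^6 + 1.480×10^5)/2 = 7.740×10^5 km.
Half the transfer-orbit period gives t = π√(a_t³/μ) = 1.901×10^5 s.
Converting: 1.901×10^5 s ÷ 3600 s/hour = 52.8 hours.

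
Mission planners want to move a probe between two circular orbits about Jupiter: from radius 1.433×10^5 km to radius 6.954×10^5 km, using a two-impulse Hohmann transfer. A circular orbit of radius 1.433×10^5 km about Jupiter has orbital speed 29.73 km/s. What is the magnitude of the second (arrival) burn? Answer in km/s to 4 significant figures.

From the circular-orbit relation v² = μ/r at r = 1.433×10^5 km: μ = v²r = (29.73)² × 1.433×10^5 = 1.26659×10^8 km³/s².
Semi-major axis of the transfer orbit: a_t = (1.433×10^5 + 6.954×10^5)/2 = 4.1935×10^5 km.
On the circular orbit at r = 6.954×10^5 km, v_c = √(μ/r) = 13.496 km/s.
Transfer-orbit speed at the same r (vis-viva, a = a_t): v_t = √[μ(2/r − 1/a_t)] = 7.8892 km/s.
Δv₂ = |v_t − v_c| = |7.8892 − 13.496| = 5.607 km/s.

Δv₂ = 5.607 km/s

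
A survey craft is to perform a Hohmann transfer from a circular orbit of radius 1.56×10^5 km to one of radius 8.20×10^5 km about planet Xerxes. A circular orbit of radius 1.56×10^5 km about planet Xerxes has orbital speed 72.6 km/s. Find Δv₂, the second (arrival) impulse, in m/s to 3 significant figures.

Δv₂ = 13800 m/s

From the circular-orbit relation v² = μ/r at r = 1.56×10^5 km: μ = v²r = (72.6)² × 1.56×10^5 = 8.22239×10^8 km³/s².
Transfer-ellipse semi-major axis a_t = (r₁ + r₂)/2 = (1.560×10^5 + 8.200×10^5)/2 = 4.880×10^5 km.
On the circular orbit at r = 8.200×10^5 km, v_c = √(μ/r) = 31.666 km/s.
Vis-viva on the transfer ellipse at r = 8.200×10^5 km gives v_t = √[μ(2/r − 1/a_t)] = 17.904 km/s.
Δv₂ = |v_t − v_c| = |17.904 − 31.666| = 13.76 km/s.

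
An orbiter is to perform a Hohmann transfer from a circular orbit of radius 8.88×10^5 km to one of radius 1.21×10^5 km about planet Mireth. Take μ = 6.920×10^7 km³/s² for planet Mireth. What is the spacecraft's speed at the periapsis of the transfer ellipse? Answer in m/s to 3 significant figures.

v = 31700 m/s

The Hohmann ellipse has a_t = (r₁ + r₂)/2 = 5.045×10^5 km.
At periapsis, r = 1.210×10^5 km.
From the vis-viva equation, v = √[μ(2/r − 1/a_t)] = 31.73 km/s.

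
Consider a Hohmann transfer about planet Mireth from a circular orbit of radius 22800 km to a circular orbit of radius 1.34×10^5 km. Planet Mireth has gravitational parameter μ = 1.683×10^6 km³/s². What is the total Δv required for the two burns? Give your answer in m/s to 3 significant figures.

Semi-major axis of the transfer orbit: a_t = (22800 + 1.340×10^5)/2 = 78400 km.
At r₁ the circular-orbit speed is v₁ = √(μ/r₁) = 8.5916116 km/s.
Transfer-orbit speed at r₁ (vis-viva): v_p = √[μ(2/r₁ − 1/a_t)] = 11.232308 km/s.
First burn Δv₁ = |v_p − v₁| = 2.640696 km/s.
Circular speed at r₂: v₂ = √(μ/r₂) = 3.543967 km/s.
Transfer-orbit speed at r₂: v_a = √[μ(2/r₂ − 1/a_t)] = 1.911169 km/s.
Second burn Δv₂ = |v₂ − v_a| = 1.632798 km/s.
Δv = Δv₁ + Δv₂ = 2.640696 + 1.632798 = 4.273 km/s.

Δv = 4270 m/s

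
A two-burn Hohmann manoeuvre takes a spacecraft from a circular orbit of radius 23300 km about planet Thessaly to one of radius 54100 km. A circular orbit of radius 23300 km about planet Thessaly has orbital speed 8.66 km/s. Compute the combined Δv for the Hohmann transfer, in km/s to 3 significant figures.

Δv = 2.85 km/s

From the circular-orbit relation v² = μ/r at r = 23300 km: μ = v²r = (8.66)² × 23300 = 1.74740×10^6 km³/s².
The Hohmann ellipse has a_t = (r₁ + r₂)/2 = 38700 km.
At r₁ the circular-orbit speed is v₁ = √(μ/r₁) = 8.660000 km/s.
Transfer-orbit speed at r₁ (v² = μ(2/r − 1/a)): v_p = √[μ(2/r₁ − 1/a_t)] = 10.23908 km/s.
First burn Δv₁ = |v_p − v₁| = 1.57908 km/s.
At r₂, v₂ = √(μ/r₂) = 5.68326 km/s.
Transfer-orbit speed at r₂: v_a = √[μ(2/r₂ − 1/a_t)] = 4.40981 km/s.
Second burn Δv₂ = |v₂ − v_a| = 1.27345 km/s.
Δv = Δv₁ + Δv₂ = 1.57908 + 1.27345 = 2.853 km/s.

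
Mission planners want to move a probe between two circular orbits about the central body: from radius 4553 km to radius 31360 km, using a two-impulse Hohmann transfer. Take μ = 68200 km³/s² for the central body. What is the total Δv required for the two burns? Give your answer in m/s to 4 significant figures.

Transfer-ellipse semi-major axis a_t = (r₁ + r₂)/2 = (4553 + 31360)/2 = 17956.5 km.
Circular speed at r₁: v₁ = √(μ/r₁) = √(68200/4553) = 3.8703 km/s.
On the transfer ellipse at r₁, vis-viva gives v_p = √[μ(2/r₁ − 1/a_t)] = 5.1147 km/s.
First burn Δv₁ = |v_p − v₁| = 1.2444 km/s.
Circular speed at r₂: v₂ = √(μ/r₂) = 1.4747 km/s.
Transfer-orbit speed at r₂: v_a = √[μ(2/r₂ − 1/a_t)] = 0.74258 km/s.
Second burn Δv₂ = |v₂ − v_a| = 0.73212 km/s.
Δv = Δv₁ + Δv₂ = 1.2444 + 0.73212 = 1.977 km/s.

Δv = 1977 m/s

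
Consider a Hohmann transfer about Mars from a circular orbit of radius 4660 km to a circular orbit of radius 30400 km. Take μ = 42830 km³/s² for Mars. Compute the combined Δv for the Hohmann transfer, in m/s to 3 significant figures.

Transfer-ellipse semi-major axis a_t = (r₁ + r₂)/2 = (4660 + 30400)/2 = 17530 km.
Circular speed at r₁: v₁ = √(μ/r₁) = √(42830/4660) = 3.03166 km/s.
On the transfer ellipse at r₁, v² = μ(2/r − 1/a) gives v_p = √[μ(2/r₁ − 1/a_t)] = 3.99233 km/s.
First burn Δv₁ = |v_p − v₁| = 0.9607 km/s.
At r₂, v₂ = √(μ/r₂) = 1.187 km/s.
Transfer-orbit speed at r₂: v_a = √[μ(2/r₂ − 1/a_t)] = 0.6120 km/s.
Second burn Δv₂ = |v₂ − v_a| = 0.5750 km/s.
Total Δv = Δv₁ + Δv₂ = 1.536 km/s.

Δv = 1540 m/s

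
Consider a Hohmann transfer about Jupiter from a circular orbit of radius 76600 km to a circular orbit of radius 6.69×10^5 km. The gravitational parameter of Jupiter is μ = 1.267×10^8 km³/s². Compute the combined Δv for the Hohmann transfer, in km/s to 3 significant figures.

Semi-major axis of the transfer orbit: a_t = (76600 + 6.690×10^5)/2 = 3.728×10^5 km.
At r₁ the circular-orbit speed is v₁ = √(μ/r₁) = 40.66998 km/s.
Transfer-orbit speed at r₁ (vis-viva equation): v_p = √[μ(2/r₁ − 1/a_t)] = 54.48150 km/s.
First burn Δv₁ = |v_p − v₁| = 13.812 km/s.
Circular speed at r₂: v₂ = √(μ/r₂) = 13.7618 km/s.
Transfer-orbit speed at r₂: v_a = √[μ(2/r₂ − 1/a_t)] = 6.23809 km/s.
Second burn Δv₂ = |v₂ − v_a| = 7.5237 km/s.
Total Δv = Δv₁ + Δv₂ = 21.34 km/s.

Δv = 21.3 km/s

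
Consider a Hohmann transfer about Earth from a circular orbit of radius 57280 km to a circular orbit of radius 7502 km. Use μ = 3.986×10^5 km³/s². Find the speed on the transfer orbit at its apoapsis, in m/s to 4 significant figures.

v = 1270 m/s

The Hohmann ellipse has a_t = (r₁ + r₂)/2 = 32391 km.
At apoapsis, r = 57280 km.
From the vis-viva equation, v = √[μ(2/r − 1/a_t)] = 1.270 km/s.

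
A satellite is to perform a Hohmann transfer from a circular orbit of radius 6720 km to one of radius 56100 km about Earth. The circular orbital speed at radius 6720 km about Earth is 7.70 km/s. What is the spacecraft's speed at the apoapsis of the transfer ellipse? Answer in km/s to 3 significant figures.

v = 1.23 km/s

From the circular-orbit relation v² = μ/r at r = 6720 km: μ = v²r = (7.70)² × 6720 = 3.98429×10^5 km³/s².
Transfer-ellipse semi-major axis a_t = (r₁ + r₂)/2 = (6720 + 56100)/2 = 31410 km.
At apoapsis, r = 56100 km.
From the vis-viva equation, v = √[μ(2/r − 1/a_t)] = 1.233 km/s.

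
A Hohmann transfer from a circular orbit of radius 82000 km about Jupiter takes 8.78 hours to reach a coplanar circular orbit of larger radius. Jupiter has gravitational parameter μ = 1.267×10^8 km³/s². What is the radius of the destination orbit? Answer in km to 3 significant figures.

Transfer time t = 8.78 hours = 31608 s, and t = π√(a_t³/μ).
So a_t = (μ t²/π²)^(1/3) = (1.267×10^8 × (31608)² / π²)^(1/3) = 2.3408×10^5 km.
Since a_t = (r₁ + r₂)/2, r₂ = 2a_t − r₁ = 2×2.3408×10^5 − 82000 = 3.8616×10^5 km.

r₂ = 3.86×10^5 km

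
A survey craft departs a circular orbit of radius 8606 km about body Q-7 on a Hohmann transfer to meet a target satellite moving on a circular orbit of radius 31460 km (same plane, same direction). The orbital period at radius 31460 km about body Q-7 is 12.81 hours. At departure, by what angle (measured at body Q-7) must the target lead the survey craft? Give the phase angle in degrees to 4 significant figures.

From Kepler's third law T² = 4π²r³/μ at r = 31460 km, T = 12.81 hours = 12.81 × 3600 s = 46116 s: μ = 4π²r³/T² = 5.78006×10^5 km³/s².
Semi-major axis of the transfer orbit: a_t = (8606 + 31460)/2 = 20033 km.
The half-period of the transfer ellipse is t = π√(a_t³/μ) = 11716.63 s.
Target angular speed ω₂ = √(μ/r₂³) = 1.362474×10^-4 rad/s.
Angle swept by the target during transfer: ω₂·t = 1.59636 rad = 91.46°.
The survey craft traverses 180° on the transfer ellipse, so the target must lead by 180° − 91.46° = 88.54°.

φ = 88.54°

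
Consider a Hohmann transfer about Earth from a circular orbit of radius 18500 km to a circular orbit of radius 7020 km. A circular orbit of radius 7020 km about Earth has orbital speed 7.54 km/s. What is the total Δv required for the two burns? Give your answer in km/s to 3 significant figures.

From the circular-orbit relation v² = μ/r at r = 7020 km: μ = v²r = (7.54)² × 7020 = 3.99098×10^5 km³/s².
Semi-major axis of the transfer orbit: a_t = (18500 + 7020)/2 = 12760 km.
At r₁ the circular-orbit speed is v₁ = √(μ/r₁) = 4.6447 km/s.
Transfer-orbit speed at r₁ (vis-viva equation): v_a = √[μ(2/r₁ − 1/a_t)] = 3.4451 km/s.
First burn Δv₁ = |v_a − v₁| = 1.19960 km/s.
Circular speed at r₂: v₂ = √(μ/r₂) = 7.54000 km/s.
Transfer-orbit speed at r₂: v_p = √[μ(2/r₂ − 1/a_t)] = 9.07887 km/s.
Second burn Δv₂ = |v₂ − v_p| = 1.53887 km/s.
Δv = Δv₁ + Δv₂ = 1.19960 + 1.53887 = 2.738 km/s.

Δv = 2.74 km/s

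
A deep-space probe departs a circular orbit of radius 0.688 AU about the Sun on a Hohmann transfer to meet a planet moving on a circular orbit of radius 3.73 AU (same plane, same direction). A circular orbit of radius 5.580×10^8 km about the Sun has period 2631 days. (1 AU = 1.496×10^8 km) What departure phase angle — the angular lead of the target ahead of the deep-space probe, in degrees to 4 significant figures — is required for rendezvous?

From Kepler's third law T² = 4π²r³/μ at r = 5.580×10^8 km, T = 2631 days = 2631 × 86400 s = 2.273184×10^8 s: μ = 4π²r³/T² = 1.32737×10^11 km³/s².
In km: r₁ = 0.688 × 1.496×10^8 = 1.029248×10^8 km; r₂ = 3.73 × 1.496×10^8 = 5.58008×10^8 km.
The Hohmann ellipse has a_t = (r₁ + r₂)/2 = 3.304664×10^8 km.
The half-period of the transfer ellipse is t = π√(a_t³/μ) = 5.180×10^7 s.
Target angular speed ω₂ = √(μ/r₂³) = 2.764×10^-8 rad/s.
Angle swept by the target during transfer: ω₂·t = 1.4318 rad = 82.04°.
The deep-space probe traverses 180° on the transfer ellipse, so the target must lead by 180° − 82.04° = 97.96°.

φ = 97.96°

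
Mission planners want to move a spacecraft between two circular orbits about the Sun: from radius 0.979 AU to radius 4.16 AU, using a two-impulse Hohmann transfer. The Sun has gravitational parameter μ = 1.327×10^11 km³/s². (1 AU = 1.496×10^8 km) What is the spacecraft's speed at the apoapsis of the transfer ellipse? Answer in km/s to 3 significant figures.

In km: r₁ = 0.979 × 1.496×10^8 = 1.464584×10^8 km; r₂ = 4.16 × 1.496×10^8 = 6.22336×10^8 km.
Transfer-ellipse semi-major axis a_t = (r₁ + r₂)/2 = (1.464584×10^8 + 6.22336×10^8)/2 = 3.843972×10^8 km.
The apoapsis of the transfer ellipse is at r = 6.22336×10^8 km.
Applying v² = μ(2/r − 1/a_t): v = 9.013 km/s.

v = 9.01 km/s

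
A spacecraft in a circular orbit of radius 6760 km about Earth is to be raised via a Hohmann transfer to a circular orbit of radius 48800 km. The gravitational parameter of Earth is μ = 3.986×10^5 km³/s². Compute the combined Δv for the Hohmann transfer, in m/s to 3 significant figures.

Δv = 3950 m/s

Semi-major axis of the transfer orbit: a_t = (6760 + 48800)/2 = 27780 km.
At r₁ the circular-orbit speed is v₁ = √(μ/r₁) = 7.67883 km/s.
Transfer-orbit speed at r₁ (vis-viva equation): v_p = √[μ(2/r₁ − 1/a_t)] = 10.1775 km/s.
First burn Δv₁ = |v_p − v₁| = 2.499 km/s.
At r₂, v₂ = √(μ/r₂) = 2.858 km/s.
Transfer-orbit speed at r₂: v_a = √[μ(2/r₂ − 1/a_t)] = 1.410 km/s.
Second burn Δv₂ = |v₂ − v_a| = 1.448 km/s.
Total Δv = Δv₁ + Δv₂ = 3.947 km/s.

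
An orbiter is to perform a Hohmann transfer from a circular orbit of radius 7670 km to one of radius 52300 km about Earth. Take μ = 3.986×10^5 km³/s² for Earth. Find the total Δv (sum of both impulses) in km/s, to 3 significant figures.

The Hohmann ellipse has a_t = (r₁ + r₂)/2 = 29985 km.
Circular speed at r₁: v₁ = √(μ/r₁) = √(3.986×10^5/7670) = 7.209 km/s.
On the transfer ellipse at r₁, vis-viva gives v_p = √[μ(2/r₁ − 1/a_t)] = 9.521 km/s.
First burn Δv₁ = |v_p − v₁| = 2.312 km/s.
Circular speed at r₂: v₂ = √(μ/r₂) = 2.7607 km/s.
Transfer-orbit speed at r₂: v_a = √[μ(2/r₂ − 1/a_t)] = 1.3963 km/s.
Second burn Δv₂ = |v₂ − v_a| = 1.364 km/s.
Δv = Δv₁ + Δv₂ = 2.312 + 1.364 = 3.676 km/s.

Δv = 3.68 km/s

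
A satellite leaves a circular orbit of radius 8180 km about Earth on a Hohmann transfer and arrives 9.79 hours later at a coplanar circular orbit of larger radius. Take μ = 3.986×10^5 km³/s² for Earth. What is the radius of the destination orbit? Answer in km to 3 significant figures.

Transfer time t = 9.79 hours = 35244 s, and t = π√(a_t³/μ).
So a_t = (μ t²/π²)^(1/3) = (3.986×10^5 × (35244)² / π²)^(1/3) = 36881 km.
Since a_t = (r₁ + r₂)/2, r₂ = 2a_t − r₁ = 2×36881 − 8180 = 65582 km.

r₂ = 65600 km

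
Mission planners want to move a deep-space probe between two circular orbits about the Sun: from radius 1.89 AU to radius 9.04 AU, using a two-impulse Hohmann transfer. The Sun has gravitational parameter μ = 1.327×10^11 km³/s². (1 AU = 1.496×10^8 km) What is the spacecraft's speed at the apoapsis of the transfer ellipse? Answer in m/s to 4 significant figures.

In km: r₁ = 1.89 × 1.496×10^8 = 2.82744×10^8 km; r₂ = 9.04 × 1.496×10^8 = 1.352384×10^9 km.
The Hohmann ellipse has a_t = (r₁ + r₂)/2 = 8.17564×10^8 km.
The apoapsis of the transfer ellipse is at r = 1.352384×10^9 km.
From the vis-viva equation, v = √[μ(2/r − 1/a_t)] = 5.825 km/s.

v = 5825 m/s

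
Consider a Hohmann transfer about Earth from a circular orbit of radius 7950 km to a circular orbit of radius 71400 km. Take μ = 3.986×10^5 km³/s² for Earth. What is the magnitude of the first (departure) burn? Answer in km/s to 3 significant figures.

Δv₁ = 2.42 km/s

The Hohmann ellipse has a_t = (r₁ + r₂)/2 = 39675 km.
On the circular orbit at r = 7950 km, v_c = √(μ/r) = 7.081 km/s.
Transfer-orbit speed at the same r (vis-viva, a = a_t): v_t = √[μ(2/r − 1/a_t)] = 9.499 km/s.
Δv₁ = |v_t − v_c| = |9.499 − 7.081| = 2.418 km/s.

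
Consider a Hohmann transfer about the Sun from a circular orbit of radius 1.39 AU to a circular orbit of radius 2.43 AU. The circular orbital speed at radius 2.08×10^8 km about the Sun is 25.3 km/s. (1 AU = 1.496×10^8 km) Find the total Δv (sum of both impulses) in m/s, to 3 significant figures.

Δv = 6050 m/s

From the circular-orbit relation v² = μ/r at r = 2.08×10^8 km: μ = v²r = (25.3)² × 2.08×10^8 = 1.33139×10^11 km³/s².
In km: r₁ = 1.39 × 1.496×10^8 = 2.07944×10^8 km; r₂ = 2.43 × 1.496×10^8 = 3.63528×10^8 km.
The Hohmann ellipse has a_t = (r₁ + r₂)/2 = 2.85736×10^8 km.
At r₁ the circular-orbit speed is v₁ = √(μ/r₁) = 25.3034 km/s.
Transfer-orbit speed at r₁ (vis-viva): v_p = √[μ(2/r₁ − 1/a_t)] = 28.5408 km/s.
First burn Δv₁ = |v_p − v₁| = 3.237 km/s.
At r₂, v₂ = √(μ/r₂) = 19.1374 km/s.
Transfer-orbit speed at r₂: v_a = √[μ(2/r₂ − 1/a_t)] = 16.3258 km/s.
Second burn Δv₂ = |v₂ − v_a| = 2.812 km/s.
Δv = Δv₁ + Δv₂ = 3.237 + 2.812 = 6.049 km/s.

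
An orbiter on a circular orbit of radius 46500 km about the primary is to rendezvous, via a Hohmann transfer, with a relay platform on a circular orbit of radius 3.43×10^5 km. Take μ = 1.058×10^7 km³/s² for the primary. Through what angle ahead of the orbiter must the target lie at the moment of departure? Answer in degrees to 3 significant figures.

φ = 103°

The Hohmann ellipse has a_t = (r₁ + r₂)/2 = 1.9475×10^5 km.
Transfer time t = π√(a_t³/μ) = 83010 s.
The target's mean motion on its circular orbit is ω₂ = √(μ/r₂³) = 1.619×10^-5 rad/s.
Angle swept by the target during transfer: ω₂·t = 1.344 rad = 77.01°.
Arrival is 180° from departure on the ellipse, so φ = 180° − 77.01° = 103°.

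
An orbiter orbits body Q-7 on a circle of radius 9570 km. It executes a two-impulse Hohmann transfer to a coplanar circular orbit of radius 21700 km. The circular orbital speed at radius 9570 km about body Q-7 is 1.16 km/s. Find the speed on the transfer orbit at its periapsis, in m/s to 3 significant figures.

v = 1370 m/s

From the circular-orbit relation v² = μ/r at r = 9570 km: μ = v²r = (1.16)² × 9570 = 12877.4 km³/s².
The Hohmann ellipse has a_t = (r₁ + r₂)/2 = 15635 km.
At periapsis, r = 9570 km.
From the vis-viva equation, v = √[μ(2/r − 1/a_t)] = 1.367 km/s.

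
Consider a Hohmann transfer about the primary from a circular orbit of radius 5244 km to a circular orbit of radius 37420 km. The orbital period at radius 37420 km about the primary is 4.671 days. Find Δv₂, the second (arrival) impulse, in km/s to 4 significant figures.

Δv₂ = 0.2937 km/s

From Kepler's third law T² = 4π²r³/μ at r = 37420 km, T = 4.671 days = 4.671 × 86400 s = 4.035744×10^5 s: μ = 4π²r³/T² = 12700.6 km³/s².
The Hohmann ellipse has a_t = (r₁ + r₂)/2 = 21332 km.
On the circular orbit at r = 37420 km, v_c = √(μ/r) = 0.5826 km/s.
Vis-viva on the transfer ellipse at r = 37420 km gives v_t = √[μ(2/r − 1/a_t)] = 0.2889 km/s.
Δv₂ = |v_t − v_c| = |0.2889 − 0.5826| = 0.2937 km/s.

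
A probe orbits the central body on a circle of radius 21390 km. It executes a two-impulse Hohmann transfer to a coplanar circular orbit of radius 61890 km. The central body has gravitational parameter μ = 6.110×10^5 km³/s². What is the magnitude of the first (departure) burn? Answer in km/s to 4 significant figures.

Δv₁ = 1.171 km/s

Transfer-ellipse semi-major axis a_t = (r₁ + r₂)/2 = (21390 + 61890)/2 = 41640 km.
Circular speed at r = 21390 km: v_c = √(μ/r) = 5.345 km/s.
Vis-viva on the transfer ellipse at r = 21390 km gives v_t = √[μ(2/r − 1/a_t)] = 6.516 km/s.
Δv₁ = |v_t − v_c| = |6.516 − 5.345| = 1.171 km/s.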